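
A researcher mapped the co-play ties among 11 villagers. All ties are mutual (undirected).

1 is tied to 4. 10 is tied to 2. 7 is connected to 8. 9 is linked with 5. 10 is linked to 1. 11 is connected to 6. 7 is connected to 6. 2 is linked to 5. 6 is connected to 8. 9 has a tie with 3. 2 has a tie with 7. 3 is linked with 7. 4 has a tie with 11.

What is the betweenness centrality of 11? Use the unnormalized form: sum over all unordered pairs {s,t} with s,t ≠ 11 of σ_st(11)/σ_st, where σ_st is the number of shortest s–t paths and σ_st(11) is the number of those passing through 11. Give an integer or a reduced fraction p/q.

Pairs whose geodesics pass through 11 — 3–4: 1; 9–4: 1/2; 1–6: 1; 1–8: 1/2; 4–6: 1; 4–8: 1; 4–7: 1.
All other pairs contribute 0.
Summing the contributions gives betweenness(11) = 6.

6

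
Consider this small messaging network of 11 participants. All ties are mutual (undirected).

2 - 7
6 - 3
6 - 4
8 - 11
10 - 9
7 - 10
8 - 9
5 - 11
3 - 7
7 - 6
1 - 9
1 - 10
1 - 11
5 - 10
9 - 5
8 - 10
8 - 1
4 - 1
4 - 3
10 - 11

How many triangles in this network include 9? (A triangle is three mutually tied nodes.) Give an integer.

9's neighbors: 1, 5, 8, and 10.
Neighbor pairs that are themselves tied: 9–1–8; 9–1–10; 9–5–10; 9–8–10. Each forms one triangle with 9, for 4 in total.

4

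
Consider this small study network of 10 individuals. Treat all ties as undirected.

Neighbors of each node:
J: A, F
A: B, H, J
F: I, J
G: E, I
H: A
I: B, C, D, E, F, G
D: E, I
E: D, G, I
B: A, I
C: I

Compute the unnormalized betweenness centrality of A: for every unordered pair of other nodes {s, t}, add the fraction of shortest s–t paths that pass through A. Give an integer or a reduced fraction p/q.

Pairs whose geodesics pass through A — C–H: 1; I–H: 1; F–H: 1; D–H: 1; E–H: 1; B–J: 1; B–H: 1; G–H: 1; J–H: 1.
All other pairs contribute 0.
Summing the contributions gives betweenness(A) = 9.

9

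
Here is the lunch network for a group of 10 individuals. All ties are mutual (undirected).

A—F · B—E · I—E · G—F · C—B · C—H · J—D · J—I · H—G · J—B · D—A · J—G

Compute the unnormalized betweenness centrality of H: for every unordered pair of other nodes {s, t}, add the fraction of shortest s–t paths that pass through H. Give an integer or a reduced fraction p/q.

Pairs whose geodesics pass through H — G–C: 1; C–A: 1/2; C–F: 1.
All other pairs contribute 0.
Summing the contributions gives betweenness(H) = 5/2.

5/2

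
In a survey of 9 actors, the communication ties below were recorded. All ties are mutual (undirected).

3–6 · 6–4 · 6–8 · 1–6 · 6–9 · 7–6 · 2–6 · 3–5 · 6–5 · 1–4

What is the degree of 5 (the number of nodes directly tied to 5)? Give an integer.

5 is directly tied to 3 and 6. That is 2 neighbors, so the degree of 5 is 2.

2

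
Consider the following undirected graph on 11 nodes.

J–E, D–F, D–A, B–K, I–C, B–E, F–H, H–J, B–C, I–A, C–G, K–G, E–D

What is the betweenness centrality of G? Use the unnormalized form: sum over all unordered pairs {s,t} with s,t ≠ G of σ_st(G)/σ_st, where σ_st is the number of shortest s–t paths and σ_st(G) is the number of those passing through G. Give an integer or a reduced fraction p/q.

Pairs whose geodesics pass through G — A–K: 1/3; I–K: 1/2; C–K: 1/2.
All other pairs contribute 0.
Summing the contributions gives betweenness(G) = 4/3.

4/3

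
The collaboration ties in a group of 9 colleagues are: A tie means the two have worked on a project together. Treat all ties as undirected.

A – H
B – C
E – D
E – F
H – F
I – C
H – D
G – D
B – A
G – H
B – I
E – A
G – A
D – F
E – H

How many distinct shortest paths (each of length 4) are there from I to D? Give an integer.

3

The shortest distance is 4. The length-4 paths are: I–B–A–G–D; I–B–A–H–D; I–B–A–E–D.
That gives 3 distinct shortest paths.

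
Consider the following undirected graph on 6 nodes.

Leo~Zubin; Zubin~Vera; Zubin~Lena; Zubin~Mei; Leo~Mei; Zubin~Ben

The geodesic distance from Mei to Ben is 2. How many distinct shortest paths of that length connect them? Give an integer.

The shortest distance is 2, and the only length-2 path is Mei–Zubin–Ben. So there is exactly 1 shortest path.

1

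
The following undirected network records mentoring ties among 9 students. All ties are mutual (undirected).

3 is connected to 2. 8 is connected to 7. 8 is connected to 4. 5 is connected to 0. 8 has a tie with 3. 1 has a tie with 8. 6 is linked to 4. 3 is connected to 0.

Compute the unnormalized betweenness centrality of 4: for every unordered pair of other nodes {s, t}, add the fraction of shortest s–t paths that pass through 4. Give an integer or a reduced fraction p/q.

Pairs whose geodesics pass through 4 — 3–6: 1; 6–5: 1; 6–7: 1; 6–1: 1; 6–0: 1; 6–2: 1; 6–8: 1.
All other pairs contribute 0.
Summing the contributions gives betweenness(4) = 7.

7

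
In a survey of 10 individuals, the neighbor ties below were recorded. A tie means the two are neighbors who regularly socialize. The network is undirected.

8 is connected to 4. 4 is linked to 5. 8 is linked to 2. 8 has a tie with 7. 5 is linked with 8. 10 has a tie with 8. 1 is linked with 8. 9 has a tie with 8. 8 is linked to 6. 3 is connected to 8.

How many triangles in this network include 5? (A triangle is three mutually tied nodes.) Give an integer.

5's neighbors: 4 and 8.
Neighbor pairs that are themselves tied: 5–4–8. Each forms one triangle with 5, for 1 in total.

1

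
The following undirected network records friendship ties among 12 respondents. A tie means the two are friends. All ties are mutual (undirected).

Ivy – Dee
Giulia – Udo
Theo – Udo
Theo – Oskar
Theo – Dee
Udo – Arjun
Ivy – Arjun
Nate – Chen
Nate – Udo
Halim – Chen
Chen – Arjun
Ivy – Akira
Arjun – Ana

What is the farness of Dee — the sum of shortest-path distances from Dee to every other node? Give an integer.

Distances from Dee: Akira:2, Ana:3, Arjun:2, Chen:3, Giulia:3, Halim:4, Ivy:1, Nate:3, Oskar:2, Theo:1, Udo:2.
Sum = 2 + 3 + 2 + 3 + 3 + 4 + 1 + 3 + 2 + 1 + 2 = 26.

26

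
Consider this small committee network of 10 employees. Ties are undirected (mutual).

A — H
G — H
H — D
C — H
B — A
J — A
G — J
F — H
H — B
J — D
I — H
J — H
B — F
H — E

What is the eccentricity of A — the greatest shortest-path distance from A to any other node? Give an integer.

2

Distances from A: B:1, C:2, D:2, E:2, F:2, G:2, H:1, I:2, J:1.
The largest is 2 (to E, F, D, C, G, and I), so the eccentricity of A is 2.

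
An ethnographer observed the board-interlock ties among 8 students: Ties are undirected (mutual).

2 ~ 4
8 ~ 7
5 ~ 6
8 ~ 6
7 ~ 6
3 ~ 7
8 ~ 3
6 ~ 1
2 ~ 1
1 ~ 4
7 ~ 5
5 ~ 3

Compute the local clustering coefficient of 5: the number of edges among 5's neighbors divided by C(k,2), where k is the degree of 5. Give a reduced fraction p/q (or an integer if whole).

5's neighbors: 3, 6, and 7 (k = 3).
Possible neighbor pairs: C(3,2) = 3. Edges among them: 3–7, 6–7 → e = 2.
Clustering(5) = 2/3.

2/3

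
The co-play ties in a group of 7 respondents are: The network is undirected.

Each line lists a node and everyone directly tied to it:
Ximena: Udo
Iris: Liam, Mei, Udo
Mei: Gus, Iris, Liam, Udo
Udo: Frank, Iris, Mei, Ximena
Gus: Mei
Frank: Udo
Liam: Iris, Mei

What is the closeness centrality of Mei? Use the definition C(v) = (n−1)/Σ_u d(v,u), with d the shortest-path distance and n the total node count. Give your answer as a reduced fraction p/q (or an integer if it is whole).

Distances from Mei: Frank:2, Gus:1, Iris:1, Liam:1, Udo:1, Ximena:2. Sum = 8.
n = 7, so closeness = 6/8 = 3/4.

3/4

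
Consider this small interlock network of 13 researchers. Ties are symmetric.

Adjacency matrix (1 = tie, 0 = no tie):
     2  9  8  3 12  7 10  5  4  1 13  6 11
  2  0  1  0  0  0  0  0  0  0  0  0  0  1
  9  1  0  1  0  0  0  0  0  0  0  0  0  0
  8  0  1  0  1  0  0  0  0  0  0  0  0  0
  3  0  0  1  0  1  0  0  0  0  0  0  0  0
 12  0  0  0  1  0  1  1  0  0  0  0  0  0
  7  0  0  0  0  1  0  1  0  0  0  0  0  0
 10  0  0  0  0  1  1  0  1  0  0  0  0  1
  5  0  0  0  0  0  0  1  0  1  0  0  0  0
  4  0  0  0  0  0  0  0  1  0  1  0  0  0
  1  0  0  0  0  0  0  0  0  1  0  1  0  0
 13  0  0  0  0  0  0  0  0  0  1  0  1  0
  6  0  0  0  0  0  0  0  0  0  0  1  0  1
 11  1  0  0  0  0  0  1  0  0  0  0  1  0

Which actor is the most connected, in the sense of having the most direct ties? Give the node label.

10

Degrees — 1:2, 2:2, 3:2, 4:2, 5:2, 6:2, 7:2, 8:2, 9:2, 10:4, 11:3, 12:3, 13:2.
The maximum is 4, attained only by 10.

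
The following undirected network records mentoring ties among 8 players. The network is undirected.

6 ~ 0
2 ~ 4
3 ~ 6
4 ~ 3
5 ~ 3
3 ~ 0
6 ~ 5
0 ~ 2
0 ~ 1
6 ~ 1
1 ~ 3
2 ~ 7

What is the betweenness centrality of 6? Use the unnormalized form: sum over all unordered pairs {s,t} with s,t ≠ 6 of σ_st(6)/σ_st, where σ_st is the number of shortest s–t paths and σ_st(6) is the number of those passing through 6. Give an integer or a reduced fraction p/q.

Pairs whose geodesics pass through 6 — 1–5: 1/2; 0–5: 1/2; 5–2: 1/3; 5–7: 1/3.
All other pairs contribute 0.
Summing the contributions gives betweenness(6) = 5/3.

5/3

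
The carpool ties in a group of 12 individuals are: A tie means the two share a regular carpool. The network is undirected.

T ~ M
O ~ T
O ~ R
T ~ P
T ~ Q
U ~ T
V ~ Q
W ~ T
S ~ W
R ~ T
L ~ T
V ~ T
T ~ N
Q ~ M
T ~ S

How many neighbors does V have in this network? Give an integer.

2

V is directly tied to Q and T. That is 2 neighbors, so the degree of V is 2.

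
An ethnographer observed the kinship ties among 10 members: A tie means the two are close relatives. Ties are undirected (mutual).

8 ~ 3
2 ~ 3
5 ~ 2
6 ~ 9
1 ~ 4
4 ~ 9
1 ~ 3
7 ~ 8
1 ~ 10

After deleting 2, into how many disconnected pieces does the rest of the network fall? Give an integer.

Without 2, the remaining ties split the others into: {1, 3, 4, 6, 7, 8, 9, 10}; {5}.
That's 2 separate components.

2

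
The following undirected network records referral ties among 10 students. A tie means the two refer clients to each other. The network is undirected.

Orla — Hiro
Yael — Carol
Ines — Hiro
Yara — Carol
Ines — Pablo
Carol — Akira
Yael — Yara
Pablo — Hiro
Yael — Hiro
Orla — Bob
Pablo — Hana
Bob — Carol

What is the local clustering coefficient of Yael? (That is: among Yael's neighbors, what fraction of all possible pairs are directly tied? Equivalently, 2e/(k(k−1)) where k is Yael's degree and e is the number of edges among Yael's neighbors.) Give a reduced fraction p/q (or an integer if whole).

Yael's neighbors: Carol, Hiro, and Yara (k = 3).
Possible neighbor pairs: C(3,2) = 3. Edges among them: Carol–Yara → e = 1.
Clustering(Yael) = 1/3.

1/3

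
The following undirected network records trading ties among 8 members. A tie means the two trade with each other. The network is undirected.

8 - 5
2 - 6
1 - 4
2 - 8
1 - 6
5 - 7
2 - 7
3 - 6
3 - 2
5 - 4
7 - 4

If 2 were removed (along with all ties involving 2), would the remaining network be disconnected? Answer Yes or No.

Even without 2, every remaining node can still reach every other (the residual graph is connected), so 2 is not a cut vertex.

No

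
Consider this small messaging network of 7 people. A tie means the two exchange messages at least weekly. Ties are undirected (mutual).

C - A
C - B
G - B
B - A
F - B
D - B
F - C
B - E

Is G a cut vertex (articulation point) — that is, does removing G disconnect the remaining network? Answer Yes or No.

No

Even without G, every remaining node can still reach every other (the residual graph is connected), so G is not a cut vertex.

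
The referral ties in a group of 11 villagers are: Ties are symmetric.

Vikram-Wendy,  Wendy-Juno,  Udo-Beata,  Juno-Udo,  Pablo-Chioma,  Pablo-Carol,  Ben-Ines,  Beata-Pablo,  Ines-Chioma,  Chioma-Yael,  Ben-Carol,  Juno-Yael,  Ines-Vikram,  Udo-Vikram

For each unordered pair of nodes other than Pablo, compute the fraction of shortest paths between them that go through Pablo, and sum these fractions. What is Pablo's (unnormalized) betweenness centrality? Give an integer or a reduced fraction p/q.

Pairs whose geodesics pass through Pablo — Juno–Carol: 2/2; Udo–Carol: 1; Udo–Chioma: 1/3; Beata–Carol: 1; Beata–Ben: 1; Beata–Ines: 1/2; Beata–Chioma: 1; Beata–Yael: 1/2; Carol–Chioma: 1; Carol–Yael: 1.
All other pairs contribute 0.
Summing the contributions gives betweenness(Pablo) = 25/3.

25/3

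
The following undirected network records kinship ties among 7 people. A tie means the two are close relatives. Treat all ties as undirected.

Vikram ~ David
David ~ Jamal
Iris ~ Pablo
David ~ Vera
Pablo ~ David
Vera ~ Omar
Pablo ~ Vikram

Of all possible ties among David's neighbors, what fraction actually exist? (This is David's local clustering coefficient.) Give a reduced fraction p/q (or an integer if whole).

David's neighbors: Jamal, Pablo, Vera, and Vikram (k = 4).
Possible neighbor pairs: C(4,2) = 6. Edges among them: Pablo–Vikram → e = 1.
Clustering(David) = 1/6.

1/6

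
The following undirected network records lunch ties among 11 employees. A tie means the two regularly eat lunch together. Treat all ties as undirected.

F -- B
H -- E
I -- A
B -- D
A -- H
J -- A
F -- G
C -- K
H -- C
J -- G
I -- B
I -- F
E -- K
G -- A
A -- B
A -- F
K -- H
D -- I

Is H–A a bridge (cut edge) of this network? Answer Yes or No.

Without the H–A edge there is no alternate route between H and A, so the network disconnects. It is a bridge.

Yes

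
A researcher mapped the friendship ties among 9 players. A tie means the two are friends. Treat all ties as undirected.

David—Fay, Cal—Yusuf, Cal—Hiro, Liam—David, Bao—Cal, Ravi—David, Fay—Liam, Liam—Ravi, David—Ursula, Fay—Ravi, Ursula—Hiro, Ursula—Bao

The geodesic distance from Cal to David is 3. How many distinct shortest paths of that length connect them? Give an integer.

2

The shortest distance is 3. The length-3 paths are: Cal–Bao–Ursula–David; Cal–Hiro–Ursula–David.
That gives 2 distinct shortest paths.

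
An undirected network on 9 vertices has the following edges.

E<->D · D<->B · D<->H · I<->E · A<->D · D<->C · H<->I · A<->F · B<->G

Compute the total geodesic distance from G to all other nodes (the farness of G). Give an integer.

Distances from G: A:3, B:1, C:3, D:2, E:3, F:4, H:3, I:4.
Sum = 3 + 1 + 3 + 2 + 3 + 4 + 3 + 4 = 23.

23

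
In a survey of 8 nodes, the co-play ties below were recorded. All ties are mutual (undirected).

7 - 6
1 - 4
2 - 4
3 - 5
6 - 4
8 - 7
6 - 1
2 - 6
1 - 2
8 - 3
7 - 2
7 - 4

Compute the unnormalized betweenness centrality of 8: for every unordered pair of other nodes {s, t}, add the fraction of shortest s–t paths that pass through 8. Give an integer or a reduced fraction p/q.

10

Pairs whose geodesics pass through 8 — 4–3: 1; 4–5: 1; 2–3: 1; 2–5: 1; 1–3: 3/3; 1–5: 3/3; 6–3: 1; 6–5: 1; 7–3: 1; 7–5: 1.
All other pairs contribute 0.
Summing the contributions gives betweenness(8) = 10.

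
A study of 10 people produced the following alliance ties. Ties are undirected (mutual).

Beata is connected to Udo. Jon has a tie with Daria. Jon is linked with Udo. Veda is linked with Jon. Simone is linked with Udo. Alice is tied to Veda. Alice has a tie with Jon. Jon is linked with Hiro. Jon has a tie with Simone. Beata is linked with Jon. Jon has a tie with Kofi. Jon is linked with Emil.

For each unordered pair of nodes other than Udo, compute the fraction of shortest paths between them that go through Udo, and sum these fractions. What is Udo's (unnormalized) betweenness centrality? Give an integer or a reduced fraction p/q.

Pairs whose geodesics pass through Udo — Simone–Beata: 1/2.
All other pairs contribute 0.
Summing the contributions gives betweenness(Udo) = 1/2.

1/2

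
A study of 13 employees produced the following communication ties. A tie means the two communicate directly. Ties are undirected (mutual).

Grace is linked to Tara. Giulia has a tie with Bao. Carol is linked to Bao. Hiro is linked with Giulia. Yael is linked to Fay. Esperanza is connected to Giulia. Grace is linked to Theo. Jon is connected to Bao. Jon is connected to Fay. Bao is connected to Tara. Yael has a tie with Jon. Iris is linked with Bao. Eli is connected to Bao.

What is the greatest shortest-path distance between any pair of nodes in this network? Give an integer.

Eccentricity of each node (its greatest distance to any other): Bao:3, Carol:4, Eli:4, Esperanza:5, Fay:5, Giulia:4, Grace:4, Hiro:5, Iris:4, Jon:4, Tara:3, Theo:5, Yael:5.
The maximum eccentricity is 5, realized for instance by the pair Theo–Yael via Theo – Grace – Tara – Bao – Jon – Yael. So the diameter is 5.

5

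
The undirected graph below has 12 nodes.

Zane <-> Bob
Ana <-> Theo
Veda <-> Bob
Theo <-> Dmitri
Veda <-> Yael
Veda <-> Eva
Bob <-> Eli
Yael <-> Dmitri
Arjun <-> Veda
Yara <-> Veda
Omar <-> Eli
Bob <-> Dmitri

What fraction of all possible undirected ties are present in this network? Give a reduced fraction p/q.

There are 12 edges and 12 nodes, so the maximum possible is C(12,2) = 66.
Density = 12/66 = 2/11.

2/11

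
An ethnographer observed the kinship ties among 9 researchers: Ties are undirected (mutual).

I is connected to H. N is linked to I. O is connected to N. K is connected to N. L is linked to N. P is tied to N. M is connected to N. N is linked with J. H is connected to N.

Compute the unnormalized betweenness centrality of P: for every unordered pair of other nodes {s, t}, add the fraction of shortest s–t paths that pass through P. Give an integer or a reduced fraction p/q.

0

No shortest path between any pair of other nodes passes through P.
Summing the contributions gives betweenness(P) = 0.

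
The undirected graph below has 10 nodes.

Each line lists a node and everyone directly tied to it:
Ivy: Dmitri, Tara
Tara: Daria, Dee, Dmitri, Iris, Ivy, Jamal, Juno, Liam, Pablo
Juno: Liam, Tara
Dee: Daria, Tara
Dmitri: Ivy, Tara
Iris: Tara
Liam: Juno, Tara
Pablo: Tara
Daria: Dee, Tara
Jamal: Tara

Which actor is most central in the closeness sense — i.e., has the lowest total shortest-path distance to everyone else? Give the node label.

Farness (sum of distances to all others) for each node — Daria:16, Dee:16, Dmitri:16, Iris:17, Ivy:16, Jamal:17, Juno:16, Liam:16, Pablo:17, Tara:9.
The smallest farness is 9, for Tara, so Tara has the highest closeness.

Tara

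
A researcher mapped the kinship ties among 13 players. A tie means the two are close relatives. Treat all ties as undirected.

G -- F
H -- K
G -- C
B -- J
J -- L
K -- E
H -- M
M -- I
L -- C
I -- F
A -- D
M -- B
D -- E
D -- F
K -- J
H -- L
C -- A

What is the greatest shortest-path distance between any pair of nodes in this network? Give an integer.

4

Eccentricity of each node (its greatest distance to any other): A:4, B:4, C:3, D:4, E:3, F:4, G:4, H:3, I:3, J:4, K:4, L:3, M:4.
The maximum eccentricity is 4, realized for instance by the pair J–F via J – K – E – D – F. So the diameter is 4.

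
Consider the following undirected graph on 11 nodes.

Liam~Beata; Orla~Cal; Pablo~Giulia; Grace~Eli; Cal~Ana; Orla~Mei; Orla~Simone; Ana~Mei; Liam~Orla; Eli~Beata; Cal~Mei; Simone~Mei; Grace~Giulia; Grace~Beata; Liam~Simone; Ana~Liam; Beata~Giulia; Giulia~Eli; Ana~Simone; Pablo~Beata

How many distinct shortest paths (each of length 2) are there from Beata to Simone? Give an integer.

The shortest distance is 2, and the only length-2 path is Beata–Liam–Simone. So there is exactly 1 shortest path.

1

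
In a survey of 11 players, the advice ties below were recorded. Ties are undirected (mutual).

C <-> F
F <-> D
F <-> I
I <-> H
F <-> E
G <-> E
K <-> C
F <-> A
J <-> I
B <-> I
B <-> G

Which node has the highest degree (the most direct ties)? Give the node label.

Degrees — A:1, B:2, C:2, D:1, E:2, F:5, G:2, H:1, I:4, J:1, K:1.
The maximum is 5, attained only by F.

F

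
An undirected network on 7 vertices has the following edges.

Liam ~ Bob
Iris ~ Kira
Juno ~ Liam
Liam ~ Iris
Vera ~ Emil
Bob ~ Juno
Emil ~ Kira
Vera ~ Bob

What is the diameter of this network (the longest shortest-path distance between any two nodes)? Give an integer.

3

Eccentricity of each node (its greatest distance to any other): Bob:3, Emil:3, Iris:3, Juno:3, Kira:3, Liam:3, Vera:3.
The maximum eccentricity is 3, realized for instance by the pair Bob–Kira via Bob – Vera – Emil – Kira. So the diameter is 3.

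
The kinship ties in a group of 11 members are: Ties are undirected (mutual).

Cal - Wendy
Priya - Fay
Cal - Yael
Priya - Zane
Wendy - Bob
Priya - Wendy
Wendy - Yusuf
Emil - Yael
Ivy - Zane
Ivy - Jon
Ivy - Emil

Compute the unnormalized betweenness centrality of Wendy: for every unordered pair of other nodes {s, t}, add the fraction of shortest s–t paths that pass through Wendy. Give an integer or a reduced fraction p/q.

22

Pairs whose geodesics pass through Wendy — Bob–Ivy: 1; Bob–Yusuf: 1; Bob–Zane: 1; Bob–Yael: 1; Bob–Emil: 1; Bob–Fay: 1; Bob–Priya: 1; Bob–Jon: 1; Bob–Cal: 1; Ivy–Yusuf: 1; Yusuf–Zane: 1; Yusuf–Yael: 1; Yusuf–Emil: 1; Yusuf–Fay: 1 … (+8 more pairs).
All other pairs contribute 0.
Summing the contributions gives betweenness(Wendy) = 22.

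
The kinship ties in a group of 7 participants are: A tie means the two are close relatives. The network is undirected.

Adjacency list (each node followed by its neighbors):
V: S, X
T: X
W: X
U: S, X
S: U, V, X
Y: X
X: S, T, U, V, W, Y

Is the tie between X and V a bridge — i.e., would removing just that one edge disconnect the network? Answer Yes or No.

No

Even without that edge, X still reaches V via X – S – V, so the network stays connected. Not a bridge.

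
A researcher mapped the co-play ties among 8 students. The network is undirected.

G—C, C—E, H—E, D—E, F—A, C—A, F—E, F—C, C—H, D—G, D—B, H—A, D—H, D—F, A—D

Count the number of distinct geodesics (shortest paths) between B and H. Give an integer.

The shortest distance is 2, and the only length-2 path is B–D–H. So there is exactly 1 shortest path.

1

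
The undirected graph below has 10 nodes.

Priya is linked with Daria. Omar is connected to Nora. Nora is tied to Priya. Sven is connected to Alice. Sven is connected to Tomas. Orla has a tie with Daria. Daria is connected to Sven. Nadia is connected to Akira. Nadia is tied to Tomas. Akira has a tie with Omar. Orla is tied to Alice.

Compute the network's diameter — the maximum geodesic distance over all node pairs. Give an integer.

5

Eccentricity of each node (its greatest distance to any other): Akira:5, Alice:5, Daria:4, Nadia:4, Nora:4, Omar:5, Orla:5, Priya:4, Sven:4, Tomas:4.
The maximum eccentricity is 5, realized for instance by the pair Alice–Omar via Alice – Sven – Daria – Priya – Nora – Omar. So the diameter is 5.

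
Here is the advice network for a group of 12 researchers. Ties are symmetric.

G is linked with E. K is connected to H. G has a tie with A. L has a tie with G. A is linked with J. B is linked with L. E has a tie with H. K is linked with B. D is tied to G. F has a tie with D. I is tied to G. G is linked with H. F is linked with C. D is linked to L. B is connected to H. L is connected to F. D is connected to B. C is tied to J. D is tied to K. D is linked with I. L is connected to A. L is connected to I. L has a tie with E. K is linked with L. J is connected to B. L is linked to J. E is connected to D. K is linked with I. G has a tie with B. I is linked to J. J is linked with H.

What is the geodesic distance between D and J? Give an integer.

2

One shortest route is D – I – J, which uses 2 edges, and D and J are not directly tied, so nothing shorter exists. So d(D,J) = 2.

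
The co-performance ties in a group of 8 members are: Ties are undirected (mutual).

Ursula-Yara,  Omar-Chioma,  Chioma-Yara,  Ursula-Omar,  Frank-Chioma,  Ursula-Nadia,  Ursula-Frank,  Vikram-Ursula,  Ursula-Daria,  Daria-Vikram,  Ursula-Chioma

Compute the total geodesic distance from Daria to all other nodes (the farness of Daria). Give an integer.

Distances from Daria: Chioma:2, Frank:2, Nadia:2, Omar:2, Ursula:1, Vikram:1, Yara:2.
Sum = 2 + 2 + 2 + 2 + 1 + 1 + 2 = 12.

12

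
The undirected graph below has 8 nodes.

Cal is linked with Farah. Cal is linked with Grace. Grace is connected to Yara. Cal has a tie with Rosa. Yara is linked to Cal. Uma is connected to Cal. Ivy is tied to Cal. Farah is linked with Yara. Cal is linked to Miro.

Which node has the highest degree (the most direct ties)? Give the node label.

Degrees — Cal:7, Farah:2, Grace:2, Ivy:1, Miro:1, Rosa:1, Uma:1, Yara:3.
The maximum is 7, attained only by Cal.

Cal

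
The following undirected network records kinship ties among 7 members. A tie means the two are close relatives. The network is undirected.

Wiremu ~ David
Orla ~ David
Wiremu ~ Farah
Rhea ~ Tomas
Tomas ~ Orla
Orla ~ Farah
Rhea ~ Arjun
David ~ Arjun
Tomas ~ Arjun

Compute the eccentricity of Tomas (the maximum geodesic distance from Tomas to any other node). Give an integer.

3

Distances from Tomas: Arjun:1, David:2, Farah:2, Orla:1, Rhea:1, Wiremu:3.
The largest is 3 (to Wiremu), so the eccentricity of Tomas is 3.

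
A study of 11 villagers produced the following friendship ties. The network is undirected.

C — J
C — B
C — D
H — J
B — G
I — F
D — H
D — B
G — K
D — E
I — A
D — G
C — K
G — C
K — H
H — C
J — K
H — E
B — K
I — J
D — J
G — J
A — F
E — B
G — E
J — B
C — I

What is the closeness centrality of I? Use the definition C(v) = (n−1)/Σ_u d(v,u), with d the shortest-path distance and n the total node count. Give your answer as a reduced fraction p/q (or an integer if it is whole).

10/17

Distances from I: A:1, B:2, C:1, D:2, E:3, F:1, G:2, H:2, J:1, K:2. Sum = 17.
n = 11, so closeness = 10/17.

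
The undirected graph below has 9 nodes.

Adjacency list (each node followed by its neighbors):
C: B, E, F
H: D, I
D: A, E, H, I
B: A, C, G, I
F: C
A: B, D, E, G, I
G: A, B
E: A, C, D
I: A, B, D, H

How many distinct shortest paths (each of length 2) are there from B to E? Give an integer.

2

The shortest distance is 2. The length-2 paths are: B–C–E; B–A–E.
That gives 2 distinct shortest paths.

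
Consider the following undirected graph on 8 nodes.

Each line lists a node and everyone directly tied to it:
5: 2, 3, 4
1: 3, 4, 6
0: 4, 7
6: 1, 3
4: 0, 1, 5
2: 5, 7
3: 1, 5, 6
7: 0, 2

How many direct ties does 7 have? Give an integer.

2

7 is directly tied to 0 and 2. That is 2 neighbors, so the degree of 7 is 2.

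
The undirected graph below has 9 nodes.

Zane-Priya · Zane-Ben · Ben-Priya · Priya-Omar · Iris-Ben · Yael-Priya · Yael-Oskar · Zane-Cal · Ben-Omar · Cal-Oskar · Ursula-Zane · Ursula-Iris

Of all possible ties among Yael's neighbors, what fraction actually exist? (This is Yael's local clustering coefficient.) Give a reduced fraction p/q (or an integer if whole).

0

Yael's neighbors: Oskar and Priya (k = 2).
Possible neighbor pairs: C(2,2) = 1. Edges among them: none → e = 0.
Clustering(Yael) = 0/1.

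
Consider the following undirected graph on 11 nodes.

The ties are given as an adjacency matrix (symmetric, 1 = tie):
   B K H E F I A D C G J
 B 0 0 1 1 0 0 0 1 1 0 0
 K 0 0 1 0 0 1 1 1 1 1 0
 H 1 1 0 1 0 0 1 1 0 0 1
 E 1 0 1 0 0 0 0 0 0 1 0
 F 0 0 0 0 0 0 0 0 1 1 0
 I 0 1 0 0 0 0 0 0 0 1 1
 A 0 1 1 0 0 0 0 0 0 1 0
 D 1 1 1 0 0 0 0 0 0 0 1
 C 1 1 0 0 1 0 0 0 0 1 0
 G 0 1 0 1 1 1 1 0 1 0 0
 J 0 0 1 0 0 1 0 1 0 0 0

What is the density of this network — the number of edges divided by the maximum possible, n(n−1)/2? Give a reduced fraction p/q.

2/5

There are 22 edges and 11 nodes, so the maximum possible is C(11,2) = 55.
Density = 22/55 = 2/5.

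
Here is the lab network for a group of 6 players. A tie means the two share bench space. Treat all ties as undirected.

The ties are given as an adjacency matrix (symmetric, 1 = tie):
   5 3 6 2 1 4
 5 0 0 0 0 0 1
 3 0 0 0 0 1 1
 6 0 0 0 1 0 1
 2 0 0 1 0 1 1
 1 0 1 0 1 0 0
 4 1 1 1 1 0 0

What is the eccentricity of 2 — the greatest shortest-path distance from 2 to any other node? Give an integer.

2

Distances from 2: 1:1, 3:2, 4:1, 5:2, 6:1.
The largest is 2 (to 3 and 5), so the eccentricity of 2 is 2.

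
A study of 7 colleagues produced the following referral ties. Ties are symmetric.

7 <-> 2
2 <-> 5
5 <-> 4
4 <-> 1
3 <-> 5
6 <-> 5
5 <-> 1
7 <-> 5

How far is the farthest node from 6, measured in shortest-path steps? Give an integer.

Distances from 6: 1:2, 2:2, 3:2, 4:2, 5:1, 7:2.
The largest is 2 (to 2, 7, 4, 3, and 1), so the eccentricity of 6 is 2.

2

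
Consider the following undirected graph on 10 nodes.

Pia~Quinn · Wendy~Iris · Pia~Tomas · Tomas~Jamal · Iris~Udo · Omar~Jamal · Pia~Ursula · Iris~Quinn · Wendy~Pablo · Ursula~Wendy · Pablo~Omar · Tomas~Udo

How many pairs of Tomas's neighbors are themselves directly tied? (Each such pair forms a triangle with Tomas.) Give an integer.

Tomas's neighbors are Jamal, Pia, and Udo, but none of them are tied to each other, so no triangle contains Tomas.

0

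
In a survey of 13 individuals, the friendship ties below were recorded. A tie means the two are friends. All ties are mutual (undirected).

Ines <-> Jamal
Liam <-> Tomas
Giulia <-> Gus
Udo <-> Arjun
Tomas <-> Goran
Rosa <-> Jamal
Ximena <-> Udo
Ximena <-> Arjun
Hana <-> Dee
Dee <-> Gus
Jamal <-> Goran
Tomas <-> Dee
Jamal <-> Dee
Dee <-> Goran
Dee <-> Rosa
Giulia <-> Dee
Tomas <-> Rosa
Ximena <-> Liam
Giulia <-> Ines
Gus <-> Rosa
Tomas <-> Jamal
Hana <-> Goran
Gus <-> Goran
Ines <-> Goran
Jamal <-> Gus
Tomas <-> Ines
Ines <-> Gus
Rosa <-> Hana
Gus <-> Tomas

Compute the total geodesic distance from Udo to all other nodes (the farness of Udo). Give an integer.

41

Distances from Udo: Arjun:1, Dee:4, Giulia:5, Goran:4, Gus:4, Hana:5, Ines:4, Jamal:4, Liam:2, Rosa:4, Tomas:3, Ximena:1.
Sum = 1 + 4 + 5 + 4 + 4 + 5 + 4 + 4 + 2 + 4 + 3 + 1 = 41.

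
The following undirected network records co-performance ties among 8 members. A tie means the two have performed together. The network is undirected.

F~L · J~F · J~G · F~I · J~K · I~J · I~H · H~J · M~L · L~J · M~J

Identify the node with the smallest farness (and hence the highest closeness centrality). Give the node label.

Farness (sum of distances to all others) for each node — F:11, G:13, H:12, I:11, J:7, K:13, L:11, M:12.
The smallest farness is 7, for J, so J has the highest closeness.

J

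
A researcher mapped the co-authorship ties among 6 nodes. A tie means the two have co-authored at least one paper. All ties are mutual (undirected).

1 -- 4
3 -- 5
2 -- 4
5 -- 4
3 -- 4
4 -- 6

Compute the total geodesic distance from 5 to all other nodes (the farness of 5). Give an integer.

8

Distances from 5: 1:2, 2:2, 3:1, 4:1, 6:2.
Sum = 2 + 2 + 1 + 1 + 2 = 8.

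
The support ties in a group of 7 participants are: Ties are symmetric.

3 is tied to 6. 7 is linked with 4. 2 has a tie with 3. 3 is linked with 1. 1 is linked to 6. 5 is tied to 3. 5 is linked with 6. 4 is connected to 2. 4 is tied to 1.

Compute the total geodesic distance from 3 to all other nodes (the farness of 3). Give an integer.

9

Distances from 3: 1:1, 2:1, 4:2, 5:1, 6:1, 7:3.
Sum = 1 + 1 + 2 + 1 + 1 + 3 = 9.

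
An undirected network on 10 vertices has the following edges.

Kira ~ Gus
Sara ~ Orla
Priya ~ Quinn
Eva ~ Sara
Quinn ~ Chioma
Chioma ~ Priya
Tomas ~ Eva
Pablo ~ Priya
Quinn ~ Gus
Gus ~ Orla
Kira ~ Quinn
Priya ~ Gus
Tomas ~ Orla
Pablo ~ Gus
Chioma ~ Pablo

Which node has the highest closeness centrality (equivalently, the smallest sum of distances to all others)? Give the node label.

Gus

Farness (sum of distances to all others) for each node — Chioma:23, Eva:28, Gus:14, Kira:20, Orla:16, Pablo:19, Priya:18, Quinn:18, Sara:22, Tomas:22.
The smallest farness is 14, for Gus, so Gus has the highest closeness.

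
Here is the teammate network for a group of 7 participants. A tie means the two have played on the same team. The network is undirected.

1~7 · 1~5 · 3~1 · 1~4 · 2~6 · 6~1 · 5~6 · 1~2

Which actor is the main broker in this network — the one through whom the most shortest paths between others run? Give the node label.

Unnormalized betweenness of each node: 1:25/2, 2:0, 3:0, 4:0, 5:0, 6:1/2, 7:0.
1 has the largest value, 25/2, making it the main broker — the node through which the most shortest paths run.

1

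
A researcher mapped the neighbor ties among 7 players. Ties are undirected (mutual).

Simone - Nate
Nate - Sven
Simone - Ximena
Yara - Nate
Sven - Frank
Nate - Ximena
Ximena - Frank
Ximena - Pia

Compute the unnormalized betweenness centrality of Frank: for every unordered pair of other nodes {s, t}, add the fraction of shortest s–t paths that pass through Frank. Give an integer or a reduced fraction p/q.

1

Pairs whose geodesics pass through Frank — Sven–Ximena: 1/2; Sven–Pia: 1/2.
All other pairs contribute 0.
Summing the contributions gives betweenness(Frank) = 1.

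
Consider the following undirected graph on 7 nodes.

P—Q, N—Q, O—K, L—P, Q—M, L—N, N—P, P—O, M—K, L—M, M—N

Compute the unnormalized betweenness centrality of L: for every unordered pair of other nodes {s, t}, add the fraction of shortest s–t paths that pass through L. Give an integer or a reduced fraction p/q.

1/3

Pairs whose geodesics pass through L — M–P: 1/3.
All other pairs contribute 0.
Summing the contributions gives betweenness(L) = 1/3.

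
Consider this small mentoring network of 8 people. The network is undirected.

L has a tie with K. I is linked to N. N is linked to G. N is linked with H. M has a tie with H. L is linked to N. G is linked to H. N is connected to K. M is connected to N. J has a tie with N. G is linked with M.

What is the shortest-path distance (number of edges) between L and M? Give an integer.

2

One shortest route is L – N – M, which uses 2 edges, and L and M are not directly tied, so nothing shorter exists. So d(L,M) = 2.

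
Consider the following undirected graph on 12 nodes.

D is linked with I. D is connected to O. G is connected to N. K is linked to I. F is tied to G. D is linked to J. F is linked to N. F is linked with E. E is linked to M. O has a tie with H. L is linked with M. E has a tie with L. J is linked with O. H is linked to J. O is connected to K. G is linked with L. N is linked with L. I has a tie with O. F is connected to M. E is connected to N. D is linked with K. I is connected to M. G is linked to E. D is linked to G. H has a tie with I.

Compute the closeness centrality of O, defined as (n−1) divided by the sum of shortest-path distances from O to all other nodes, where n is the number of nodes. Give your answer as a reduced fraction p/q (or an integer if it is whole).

11/21

Distances from O: D:1, E:3, F:3, G:2, H:1, I:1, J:1, K:1, L:3, M:2, N:3. Sum = 21.
n = 12, so closeness = 11/21.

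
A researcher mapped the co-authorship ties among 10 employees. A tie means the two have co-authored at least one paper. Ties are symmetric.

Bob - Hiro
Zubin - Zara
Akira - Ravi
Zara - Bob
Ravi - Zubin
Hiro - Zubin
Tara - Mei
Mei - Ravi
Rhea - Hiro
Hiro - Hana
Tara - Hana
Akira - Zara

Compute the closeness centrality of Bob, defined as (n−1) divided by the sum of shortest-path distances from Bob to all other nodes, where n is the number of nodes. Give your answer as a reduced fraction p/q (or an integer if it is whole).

Distances from Bob: Akira:2, Hana:2, Hiro:1, Mei:4, Ravi:3, Rhea:2, Tara:3, Zara:1, Zubin:2. Sum = 20.
n = 10, so closeness = 9/20.

9/20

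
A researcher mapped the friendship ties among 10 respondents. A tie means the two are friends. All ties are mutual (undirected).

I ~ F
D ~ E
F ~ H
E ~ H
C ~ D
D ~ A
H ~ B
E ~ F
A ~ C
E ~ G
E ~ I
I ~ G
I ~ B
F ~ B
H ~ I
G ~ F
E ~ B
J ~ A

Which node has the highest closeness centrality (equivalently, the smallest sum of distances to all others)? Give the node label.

E

Farness (sum of distances to all others) for each node — A:20, B:18, C:21, D:15, E:13, F:17, G:19, H:18, I:17, J:28.
The smallest farness is 13, for E, so E has the highest closeness.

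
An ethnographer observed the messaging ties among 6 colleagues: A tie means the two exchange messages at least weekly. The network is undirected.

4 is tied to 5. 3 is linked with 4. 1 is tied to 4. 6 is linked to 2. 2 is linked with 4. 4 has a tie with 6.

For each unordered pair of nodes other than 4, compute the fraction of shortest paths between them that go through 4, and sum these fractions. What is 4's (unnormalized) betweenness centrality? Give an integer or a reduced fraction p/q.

Pairs whose geodesics pass through 4 — 1–6: 1; 1–2: 1; 1–5: 1; 1–3: 1; 6–5: 1; 6–3: 1; 2–5: 1; 2–3: 1; 5–3: 1.
All other pairs contribute 0.
Summing the contributions gives betweenness(4) = 9.

9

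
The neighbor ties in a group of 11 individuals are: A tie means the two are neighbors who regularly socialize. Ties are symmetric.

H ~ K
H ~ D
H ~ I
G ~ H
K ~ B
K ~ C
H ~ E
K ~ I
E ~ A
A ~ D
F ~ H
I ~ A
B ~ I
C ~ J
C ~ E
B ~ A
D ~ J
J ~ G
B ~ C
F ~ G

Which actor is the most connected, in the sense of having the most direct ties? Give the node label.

Degrees — A:4, B:4, C:4, D:3, E:3, F:2, G:3, H:6, I:4, J:3, K:4.
The maximum is 6, attained only by H.

H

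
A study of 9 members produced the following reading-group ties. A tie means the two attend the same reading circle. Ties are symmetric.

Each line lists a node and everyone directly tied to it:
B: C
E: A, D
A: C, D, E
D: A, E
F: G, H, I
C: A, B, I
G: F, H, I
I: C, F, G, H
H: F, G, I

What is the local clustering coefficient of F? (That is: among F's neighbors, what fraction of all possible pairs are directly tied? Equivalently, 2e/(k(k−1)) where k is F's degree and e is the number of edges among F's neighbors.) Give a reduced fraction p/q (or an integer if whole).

F's neighbors: G, H, and I (k = 3).
Possible neighbor pairs: C(3,2) = 3. Edges among them: G–H, G–I, H–I → e = 3.
Clustering(F) = 3/3 = 1.

1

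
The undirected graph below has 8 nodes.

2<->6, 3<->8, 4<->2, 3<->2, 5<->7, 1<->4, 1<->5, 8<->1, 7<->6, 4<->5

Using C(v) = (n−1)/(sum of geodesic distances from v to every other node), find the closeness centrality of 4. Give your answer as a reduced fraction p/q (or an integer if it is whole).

Distances from 4: 1:1, 2:1, 3:2, 5:1, 6:2, 7:2, 8:2. Sum = 11.
n = 8, so closeness = 7/11.

7/11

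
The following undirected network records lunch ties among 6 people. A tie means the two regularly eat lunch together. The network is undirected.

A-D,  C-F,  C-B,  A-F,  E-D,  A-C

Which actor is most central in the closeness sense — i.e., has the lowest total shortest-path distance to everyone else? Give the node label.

Farness (sum of distances to all others) for each node — A:7, B:12, C:8, D:9, E:13, F:9.
The smallest farness is 7, for A, so A has the highest closeness.

A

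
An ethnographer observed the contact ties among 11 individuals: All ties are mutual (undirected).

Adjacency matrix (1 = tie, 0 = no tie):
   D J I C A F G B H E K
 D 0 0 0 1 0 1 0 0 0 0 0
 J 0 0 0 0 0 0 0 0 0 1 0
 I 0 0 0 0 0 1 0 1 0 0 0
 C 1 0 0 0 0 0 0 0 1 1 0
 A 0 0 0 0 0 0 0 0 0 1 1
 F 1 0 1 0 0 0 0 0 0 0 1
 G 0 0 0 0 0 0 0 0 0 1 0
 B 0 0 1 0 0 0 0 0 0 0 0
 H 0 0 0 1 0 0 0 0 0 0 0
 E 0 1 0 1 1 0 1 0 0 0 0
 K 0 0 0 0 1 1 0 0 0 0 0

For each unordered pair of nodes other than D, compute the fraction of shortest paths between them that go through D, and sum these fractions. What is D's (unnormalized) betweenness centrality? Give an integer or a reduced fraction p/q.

Pairs whose geodesics pass through D — J–I: 1/2; J–F: 1/2; J–B: 1/2; I–C: 1; I–G: 1/2; I–H: 1; I–E: 1/2; C–F: 1; C–B: 1; C–K: 1/2; F–G: 1/2; F–H: 1; F–E: 1/2; G–B: 1/2 … (+3 more pairs).
All other pairs contribute 0.
Summing the contributions gives betweenness(D) = 23/2.

23/2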